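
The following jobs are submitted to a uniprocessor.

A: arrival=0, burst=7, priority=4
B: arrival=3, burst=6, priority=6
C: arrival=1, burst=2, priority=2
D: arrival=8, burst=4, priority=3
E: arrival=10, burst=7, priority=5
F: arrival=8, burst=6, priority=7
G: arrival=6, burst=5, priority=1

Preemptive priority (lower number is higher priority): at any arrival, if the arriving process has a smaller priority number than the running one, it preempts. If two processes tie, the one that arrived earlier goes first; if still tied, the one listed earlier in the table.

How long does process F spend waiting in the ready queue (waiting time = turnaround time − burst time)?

23

Schedule: | A 0-1 | C 1-3 | A 3-6 | G 6-11 | D 11-15 | A 15-18 | E 18-25 | B 25-31 | F 31-37 |
Completion: A=18  B=31  C=3  D=15  E=25  F=37  G=11
Waiting(F) = turnaround − burst = 29 − 6 = 23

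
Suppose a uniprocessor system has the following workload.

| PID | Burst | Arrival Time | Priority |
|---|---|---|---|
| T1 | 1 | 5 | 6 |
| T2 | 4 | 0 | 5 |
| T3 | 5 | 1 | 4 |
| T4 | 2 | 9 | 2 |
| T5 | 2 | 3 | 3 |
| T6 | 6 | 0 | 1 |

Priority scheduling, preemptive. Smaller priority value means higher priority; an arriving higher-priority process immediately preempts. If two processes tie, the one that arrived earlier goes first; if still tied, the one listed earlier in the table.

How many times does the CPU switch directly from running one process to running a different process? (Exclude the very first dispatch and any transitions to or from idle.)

6

Timeline: | T6 0-6 | T5 6-8 | T3 8-9 | T4 9-11 | T3 11-15 | T2 15-19 | T1 19-20 |
Completion: T1=20  T2=19  T3=15  T4=11  T5=8  T6=6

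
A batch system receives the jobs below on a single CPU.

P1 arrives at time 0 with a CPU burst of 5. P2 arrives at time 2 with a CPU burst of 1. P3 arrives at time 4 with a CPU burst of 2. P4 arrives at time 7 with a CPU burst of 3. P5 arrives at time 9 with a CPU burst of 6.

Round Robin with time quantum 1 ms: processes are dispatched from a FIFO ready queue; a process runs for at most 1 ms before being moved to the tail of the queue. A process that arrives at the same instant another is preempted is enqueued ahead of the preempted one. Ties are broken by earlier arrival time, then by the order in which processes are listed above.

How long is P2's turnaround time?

1

Gantt: | P1 0-2 | P2 2-3 | P1 3-4 | P3 4-5 | P1 5-6 | P3 6-7 | P1 7-8 | P4 8-9 | P5 9-10 | P4 10-11 | P5 11-12 | P4 12-13 | P5 13-17 |
Completion: P1=8  P2=3  P3=7  P4=13  P5=17
Turnaround(P2) = completion − arrival = 3 − 2 = 1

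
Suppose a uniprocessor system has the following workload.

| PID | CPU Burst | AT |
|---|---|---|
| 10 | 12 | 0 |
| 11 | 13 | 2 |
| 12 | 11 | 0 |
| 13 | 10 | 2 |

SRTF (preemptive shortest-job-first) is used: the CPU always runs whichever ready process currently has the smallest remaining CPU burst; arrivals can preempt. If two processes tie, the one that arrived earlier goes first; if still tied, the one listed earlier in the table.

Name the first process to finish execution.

Gantt: | 12 0-11 | 13 11-21 | 10 21-33 | 11 33-46 |
Completion: 10=33  11=46  12=11  13=21
Turnaround (C−A): 10=33  11=44  12=11  13=19
Finish order: 12 → 13 → 10 → 11

12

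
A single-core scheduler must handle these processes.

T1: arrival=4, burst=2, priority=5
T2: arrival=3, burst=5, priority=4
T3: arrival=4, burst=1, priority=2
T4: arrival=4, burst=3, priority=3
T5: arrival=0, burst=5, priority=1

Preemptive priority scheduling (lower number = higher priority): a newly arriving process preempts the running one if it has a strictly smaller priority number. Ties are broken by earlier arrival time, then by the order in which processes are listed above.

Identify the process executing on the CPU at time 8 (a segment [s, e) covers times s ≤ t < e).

T4

Gantt: | T5 0-5 | T3 5-6 | T4 6-9 | T2 9-14 | T1 14-16 |
Completion: T1=16  T2=14  T3=6  T4=9  T5=5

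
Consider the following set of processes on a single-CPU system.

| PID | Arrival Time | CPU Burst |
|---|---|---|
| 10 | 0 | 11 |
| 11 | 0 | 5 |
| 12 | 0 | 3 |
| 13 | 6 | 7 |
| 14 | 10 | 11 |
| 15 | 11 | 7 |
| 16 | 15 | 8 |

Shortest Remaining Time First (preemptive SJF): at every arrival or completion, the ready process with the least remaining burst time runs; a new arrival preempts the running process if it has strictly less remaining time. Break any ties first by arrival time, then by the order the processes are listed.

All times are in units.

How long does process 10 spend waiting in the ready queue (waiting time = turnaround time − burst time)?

Gantt: | 12 0-3 | 11 3-8 | 13 8-15 | 15 15-22 | 16 22-30 | 10 30-41 | 14 41-52 |
Completion: 10=41  11=8  12=3  13=15  14=52  15=22  16=30
Turnaround (C−A): 10=41  11=8  12=3  13=9  14=42  15=11  16=15
Waiting(10) = turnaround − burst = 41 − 11 = 30

30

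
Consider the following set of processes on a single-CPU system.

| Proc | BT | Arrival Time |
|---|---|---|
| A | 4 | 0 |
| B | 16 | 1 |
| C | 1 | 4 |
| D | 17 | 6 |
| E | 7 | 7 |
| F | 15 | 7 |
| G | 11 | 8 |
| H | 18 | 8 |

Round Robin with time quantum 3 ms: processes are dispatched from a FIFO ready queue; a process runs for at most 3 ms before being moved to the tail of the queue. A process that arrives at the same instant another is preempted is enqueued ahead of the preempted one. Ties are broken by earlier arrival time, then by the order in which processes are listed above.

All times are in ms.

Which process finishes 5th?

B

Timeline: | A 0-3 | B 3-6 | A 6-7 | C 7-8 | D 8-11 | B 11-14 | E 14-17 | F 17-20 | G 20-23 | H 23-26 | D 26-29 | B 29-32 | E 32-35 | F 35-38 | G 38-41 | H 41-44 | D 44-47 | B 47-50 | E 50-51 | F 51-54 | G 54-57 | H 57-60 | D 60-63 | B 63-66 | F 66-69 | G 69-71 | H 71-74 | D 74-77 | B 77-78 | F 78-81 | H 81-84 | D 84-86 | H 86-89 |
Completion: A=7  B=78  C=8  D=86  E=51  F=81  G=71  H=89
Turnaround (C−A): A=7  B=77  C=4  D=80  E=44  F=74  G=63  H=81
Finish order: A → C → E → G → B → F → D → H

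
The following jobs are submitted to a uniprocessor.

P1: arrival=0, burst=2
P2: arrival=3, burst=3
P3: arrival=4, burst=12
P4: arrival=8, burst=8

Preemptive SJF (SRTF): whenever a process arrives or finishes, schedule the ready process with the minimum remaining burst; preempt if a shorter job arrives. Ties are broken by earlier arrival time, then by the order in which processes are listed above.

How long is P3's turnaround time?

Gantt: | P1 0-2 | idle 2-3 | P2 3-6 | P3 6-8 | P4 8-16 | P3 16-26 |
Completion: P1=2  P2=6  P3=26  P4=16
Turnaround (C−A): P1=2  P2=3  P3=22  P4=8
Turnaround(P3) = completion − arrival = 26 − 4 = 22

22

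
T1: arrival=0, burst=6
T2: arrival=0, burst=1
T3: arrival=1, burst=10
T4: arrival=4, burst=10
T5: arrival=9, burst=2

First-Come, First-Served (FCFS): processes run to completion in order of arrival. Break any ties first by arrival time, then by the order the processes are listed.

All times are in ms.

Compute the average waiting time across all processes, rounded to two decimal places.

8.60

Gantt: | T1 0-6 | T2 6-7 | T3 7-17 | T4 17-27 | T5 27-29 |
Completion: T1=6  T2=7  T3=17  T4=27  T5=29
Turnaround (C−A): T1=6  T2=7  T3=16  T4=23  T5=20
Waiting times: T1=0, T2=6, T3=6, T4=13, T5=18
Average waiting = (0+6+6+13+18) / 5 = 43/5 = 8.60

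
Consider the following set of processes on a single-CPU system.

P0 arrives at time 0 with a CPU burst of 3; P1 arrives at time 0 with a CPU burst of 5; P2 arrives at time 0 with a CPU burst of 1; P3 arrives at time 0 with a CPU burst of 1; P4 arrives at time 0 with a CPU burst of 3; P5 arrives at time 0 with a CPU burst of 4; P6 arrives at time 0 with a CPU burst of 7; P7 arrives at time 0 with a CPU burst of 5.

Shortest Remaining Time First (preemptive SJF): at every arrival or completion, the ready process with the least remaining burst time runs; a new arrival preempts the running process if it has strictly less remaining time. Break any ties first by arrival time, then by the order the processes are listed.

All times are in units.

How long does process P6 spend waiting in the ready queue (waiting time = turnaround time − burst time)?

22

Gantt: | P2 0-1 | P3 1-2 | P0 2-5 | P4 5-8 | P5 8-12 | P1 12-17 | P7 17-22 | P6 22-29 |
Completion: P0=5  P1=17  P2=1  P3=2  P4=8  P5=12  P6=29  P7=22
Turnaround (C−A): P0=5  P1=17  P2=1  P3=2  P4=8  P5=12  P6=29  P7=22
Waiting(P6) = turnaround − burst = 29 − 7 = 22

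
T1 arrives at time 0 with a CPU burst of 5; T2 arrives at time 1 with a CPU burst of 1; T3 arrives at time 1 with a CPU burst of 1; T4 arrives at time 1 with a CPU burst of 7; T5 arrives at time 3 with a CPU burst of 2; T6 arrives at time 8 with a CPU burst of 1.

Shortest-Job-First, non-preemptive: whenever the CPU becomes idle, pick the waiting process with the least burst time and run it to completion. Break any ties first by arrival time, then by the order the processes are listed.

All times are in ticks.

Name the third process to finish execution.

Schedule: | T1 0-5 | T2 5-6 | T3 6-7 | T5 7-9 | T6 9-10 | T4 10-17 |
Completion: T1=5  T2=6  T3=7  T4=17  T5=9  T6=10
Finish order: T1 → T2 → T3 → T5 → T6 → T4

T3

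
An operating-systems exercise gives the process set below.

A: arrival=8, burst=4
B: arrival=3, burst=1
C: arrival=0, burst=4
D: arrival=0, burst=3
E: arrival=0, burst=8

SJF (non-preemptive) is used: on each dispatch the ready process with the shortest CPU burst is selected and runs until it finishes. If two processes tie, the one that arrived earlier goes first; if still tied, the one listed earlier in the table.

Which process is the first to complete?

Schedule: | D 0-3 | B 3-4 | C 4-8 | A 8-12 | E 12-20 |
Completion: A=12  B=4  C=8  D=3  E=20
Turnaround (C−A): A=4  B=1  C=8  D=3  E=20
Finish order: D → B → C → A → E

D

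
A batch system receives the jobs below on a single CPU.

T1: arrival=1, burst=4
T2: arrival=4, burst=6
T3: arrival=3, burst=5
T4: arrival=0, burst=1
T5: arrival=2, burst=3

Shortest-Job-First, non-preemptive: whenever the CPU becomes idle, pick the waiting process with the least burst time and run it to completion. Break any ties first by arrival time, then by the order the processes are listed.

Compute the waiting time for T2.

Gantt: | T4 0-1 | T1 1-5 | T5 5-8 | T3 8-13 | T2 13-19 |
Completion: T1=5  T2=19  T3=13  T4=1  T5=8
Waiting(T2) = turnaround − burst = 15 − 6 = 9

9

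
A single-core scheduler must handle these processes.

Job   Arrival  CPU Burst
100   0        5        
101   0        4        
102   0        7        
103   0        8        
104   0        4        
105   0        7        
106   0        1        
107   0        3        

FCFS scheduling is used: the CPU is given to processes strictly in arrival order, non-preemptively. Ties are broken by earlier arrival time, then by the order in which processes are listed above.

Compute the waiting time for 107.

36

Gantt: | 100 0-5 | 101 5-9 | 102 9-16 | 103 16-24 | 104 24-28 | 105 28-35 | 106 35-36 | 107 36-39 |
Completion: 100=5  101=9  102=16  103=24  104=28  105=35  106=36  107=39
Waiting(107) = turnaround − burst = 39 − 3 = 36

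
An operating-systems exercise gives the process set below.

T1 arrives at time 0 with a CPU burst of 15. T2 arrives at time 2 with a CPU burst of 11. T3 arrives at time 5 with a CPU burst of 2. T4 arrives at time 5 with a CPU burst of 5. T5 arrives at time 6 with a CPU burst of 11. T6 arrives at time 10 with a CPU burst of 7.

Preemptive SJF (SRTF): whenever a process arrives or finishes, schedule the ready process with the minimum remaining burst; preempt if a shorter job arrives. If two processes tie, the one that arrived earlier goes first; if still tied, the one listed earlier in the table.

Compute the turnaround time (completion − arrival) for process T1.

51

Gantt: | T1 0-2 | T2 2-5 | T3 5-7 | T4 7-12 | T6 12-19 | T2 19-27 | T5 27-38 | T1 38-51 |
Completion: T1=51  T2=27  T3=7  T4=12  T5=38  T6=19
Turnaround (C−A): T1=51  T2=25  T3=2  T4=7  T5=32  T6=9
Turnaround(T1) = completion − arrival = 51 − 0 = 51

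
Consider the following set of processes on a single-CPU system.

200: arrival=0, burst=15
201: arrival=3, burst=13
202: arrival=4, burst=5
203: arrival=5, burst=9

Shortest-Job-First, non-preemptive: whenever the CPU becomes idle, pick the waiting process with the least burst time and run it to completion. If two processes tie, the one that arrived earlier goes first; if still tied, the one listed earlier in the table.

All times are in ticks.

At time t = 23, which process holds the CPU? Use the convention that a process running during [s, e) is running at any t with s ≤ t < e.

Schedule: | 200 0-15 | 202 15-20 | 203 20-29 | 201 29-42 |
Completion: 200=15  201=42  202=20  203=29
Turnaround (C−A): 200=15  201=39  202=16  203=24

203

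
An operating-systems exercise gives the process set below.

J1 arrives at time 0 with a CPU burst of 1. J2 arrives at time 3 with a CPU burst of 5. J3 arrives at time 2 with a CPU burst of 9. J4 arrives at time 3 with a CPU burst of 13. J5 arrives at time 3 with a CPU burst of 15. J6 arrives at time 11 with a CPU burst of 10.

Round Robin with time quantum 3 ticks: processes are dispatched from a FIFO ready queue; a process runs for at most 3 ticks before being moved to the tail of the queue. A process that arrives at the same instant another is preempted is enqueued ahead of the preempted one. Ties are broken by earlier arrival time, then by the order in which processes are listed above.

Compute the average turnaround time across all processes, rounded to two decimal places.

30.67

Gantt: | J1 0-1 | idle 1-2 | J3 2-5 | J2 5-8 | J4 8-11 | J5 11-14 | J3 14-17 | J2 17-19 | J6 19-22 | J4 22-25 | J5 25-28 | J3 28-31 | J6 31-34 | J4 34-37 | J5 37-40 | J6 40-43 | J4 43-46 | J5 46-49 | J6 49-50 | J4 50-51 | J5 51-54 |
Completion: J1=1  J2=19  J3=31  J4=51  J5=54  J6=50
Turnaround (C−A): J1=1  J2=16  J3=29  J4=48  J5=51  J6=39
Turnaround times: J1=1, J2=16, J3=29, J4=48, J5=51, J6=39
Average turnaround = (1+16+29+48+51+39) / 6 = 184/6 = 30.67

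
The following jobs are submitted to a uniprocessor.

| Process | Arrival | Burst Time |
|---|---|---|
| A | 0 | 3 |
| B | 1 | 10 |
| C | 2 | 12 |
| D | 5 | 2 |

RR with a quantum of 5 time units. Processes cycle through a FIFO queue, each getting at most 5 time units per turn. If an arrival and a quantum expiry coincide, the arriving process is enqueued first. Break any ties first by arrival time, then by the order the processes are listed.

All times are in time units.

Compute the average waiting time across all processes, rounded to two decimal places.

Gantt: | A 0-3 | B 3-8 | C 8-13 | D 13-15 | B 15-20 | C 20-27 |
Completion: A=3  B=20  C=27  D=15
Waiting times: A=0, B=9, C=13, D=8
Average waiting = (0+9+13+8) / 4 = 30/4 = 7.50

7.50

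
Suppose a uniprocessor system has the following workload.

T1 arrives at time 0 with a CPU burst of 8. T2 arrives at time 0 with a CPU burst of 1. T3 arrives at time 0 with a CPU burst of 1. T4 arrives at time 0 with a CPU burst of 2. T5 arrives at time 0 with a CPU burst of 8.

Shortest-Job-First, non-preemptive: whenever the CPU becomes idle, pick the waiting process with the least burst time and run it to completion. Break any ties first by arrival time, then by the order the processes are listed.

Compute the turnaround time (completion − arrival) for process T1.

12

Schedule: | T2 0-1 | T3 1-2 | T4 2-4 | T1 4-12 | T5 12-20 |
Completion: T1=12  T2=1  T3=2  T4=4  T5=20
Turnaround (C−A): T1=12  T2=1  T3=2  T4=4  T5=20
Turnaround(T1) = completion − arrival = 12 − 0 = 12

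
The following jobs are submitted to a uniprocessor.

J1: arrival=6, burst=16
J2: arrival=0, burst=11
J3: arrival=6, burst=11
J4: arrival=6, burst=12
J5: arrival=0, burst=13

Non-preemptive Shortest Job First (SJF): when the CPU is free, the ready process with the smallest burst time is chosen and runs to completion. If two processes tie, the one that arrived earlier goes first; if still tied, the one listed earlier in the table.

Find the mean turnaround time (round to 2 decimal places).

Timeline: | J2 0-11 | J3 11-22 | J4 22-34 | J5 34-47 | J1 47-63 |
Completion: J1=63  J2=11  J3=22  J4=34  J5=47
Turnaround (C−A): J1=57  J2=11  J3=16  J4=28  J5=47
Turnaround times: J1=57, J2=11, J3=16, J4=28, J5=47
Average turnaround = (57+11+16+28+47) / 5 = 159/5 = 31.80

31.80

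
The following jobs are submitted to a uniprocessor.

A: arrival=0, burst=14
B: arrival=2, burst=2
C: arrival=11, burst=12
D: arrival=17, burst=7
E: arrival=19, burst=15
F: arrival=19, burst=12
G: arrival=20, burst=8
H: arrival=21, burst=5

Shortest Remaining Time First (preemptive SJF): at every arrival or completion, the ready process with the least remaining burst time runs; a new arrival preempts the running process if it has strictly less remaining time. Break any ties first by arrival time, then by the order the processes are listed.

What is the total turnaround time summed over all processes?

Schedule: | A 0-2 | B 2-4 | A 4-16 | C 16-17 | D 17-24 | H 24-29 | G 29-37 | C 37-48 | F 48-60 | E 60-75 |
Completion: A=16  B=4  C=48  D=24  E=75  F=60  G=37  H=29
Turnaround (C−A): A=16  B=2  C=37  D=7  E=56  F=41  G=17  H=8
Turnaround = completion − arrival: A=16, B=2, C=37, D=7, E=56, F=41, G=17, H=8
Total turnaround = 16 + 2 + 37 + 7 + 56 + 41 + 17 + 8 = 184

184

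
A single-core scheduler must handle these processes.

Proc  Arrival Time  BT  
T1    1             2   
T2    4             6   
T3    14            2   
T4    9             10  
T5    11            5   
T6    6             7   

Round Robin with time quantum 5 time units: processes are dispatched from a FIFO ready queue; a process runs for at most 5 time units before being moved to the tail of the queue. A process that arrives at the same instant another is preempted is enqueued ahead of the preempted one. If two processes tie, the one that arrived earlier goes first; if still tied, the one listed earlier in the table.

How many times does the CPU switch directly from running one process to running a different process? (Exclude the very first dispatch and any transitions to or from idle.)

7

Gantt: | idle 0-1 | T1 1-3 | idle 3-4 | T2 4-9 | T6 9-14 | T4 14-19 | T2 19-20 | T5 20-25 | T3 25-27 | T6 27-29 | T4 29-34 |
Completion: T1=3  T2=20  T3=27  T4=34  T5=25  T6=29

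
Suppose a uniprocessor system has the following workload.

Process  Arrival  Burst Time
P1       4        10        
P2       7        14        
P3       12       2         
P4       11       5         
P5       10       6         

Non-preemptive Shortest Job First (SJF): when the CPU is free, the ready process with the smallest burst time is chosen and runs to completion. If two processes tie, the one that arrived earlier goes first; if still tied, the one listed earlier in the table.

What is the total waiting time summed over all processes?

38

Schedule: | idle 0-4 | P1 4-14 | P3 14-16 | P4 16-21 | P5 21-27 | P2 27-41 |
Completion: P1=14  P2=41  P3=16  P4=21  P5=27
Turnaround (C−A): P1=10  P2=34  P3=4  P4=10  P5=17
Waiting = turnaround − burst: P1=0, P2=20, P3=2, P4=5, P5=11
Total waiting = 0 + 20 + 2 + 5 + 11 = 38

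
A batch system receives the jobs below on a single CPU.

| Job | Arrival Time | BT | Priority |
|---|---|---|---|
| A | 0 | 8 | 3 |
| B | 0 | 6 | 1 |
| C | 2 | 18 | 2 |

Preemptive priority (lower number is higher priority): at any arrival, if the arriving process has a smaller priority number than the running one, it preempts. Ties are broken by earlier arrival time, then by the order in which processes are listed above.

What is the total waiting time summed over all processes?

28

Gantt: | B 0-6 | C 6-24 | A 24-32 |
Completion: A=32  B=6  C=24
Turnaround (C−A): A=32  B=6  C=22
Waiting = turnaround − burst: A=24, B=0, C=4
Total waiting = 24 + 0 + 4 = 28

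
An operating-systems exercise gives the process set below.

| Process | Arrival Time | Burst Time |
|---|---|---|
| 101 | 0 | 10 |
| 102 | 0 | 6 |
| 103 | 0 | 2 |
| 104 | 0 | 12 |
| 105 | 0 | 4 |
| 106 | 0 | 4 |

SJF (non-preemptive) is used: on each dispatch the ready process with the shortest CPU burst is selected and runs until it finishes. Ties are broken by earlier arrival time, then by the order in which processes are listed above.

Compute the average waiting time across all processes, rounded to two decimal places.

Gantt: | 103 0-2 | 105 2-6 | 106 6-10 | 102 10-16 | 101 16-26 | 104 26-38 |
Completion: 101=26  102=16  103=2  104=38  105=6  106=10
Turnaround (C−A): 101=26  102=16  103=2  104=38  105=6  106=10
Waiting times: 101=16, 102=10, 103=0, 104=26, 105=2, 106=6
Average waiting = (16+10+0+26+2+6) / 6 = 60/6 = 10.00

10.00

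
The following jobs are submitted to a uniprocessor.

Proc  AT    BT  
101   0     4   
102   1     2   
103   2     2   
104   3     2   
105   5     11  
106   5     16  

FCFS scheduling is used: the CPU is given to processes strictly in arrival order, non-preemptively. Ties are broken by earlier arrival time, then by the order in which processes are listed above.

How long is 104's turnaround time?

7

Timeline: | 101 0-4 | 102 4-6 | 103 6-8 | 104 8-10 | 105 10-21 | 106 21-37 |
Completion: 101=4  102=6  103=8  104=10  105=21  106=37
Turnaround (C−A): 101=4  102=5  103=6  104=7  105=16  106=32
Turnaround(104) = completion − arrival = 10 − 3 = 7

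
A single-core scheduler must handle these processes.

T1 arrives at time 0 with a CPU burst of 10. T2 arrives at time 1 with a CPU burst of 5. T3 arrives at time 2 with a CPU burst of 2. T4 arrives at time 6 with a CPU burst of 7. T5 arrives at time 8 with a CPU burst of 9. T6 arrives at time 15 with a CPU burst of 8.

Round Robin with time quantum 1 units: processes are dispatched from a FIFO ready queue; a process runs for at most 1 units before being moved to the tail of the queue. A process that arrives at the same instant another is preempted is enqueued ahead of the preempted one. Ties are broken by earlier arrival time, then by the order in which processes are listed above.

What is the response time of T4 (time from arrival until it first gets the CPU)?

2

Schedule: | T1 0-1 | T2 1-2 | T1 2-3 | T3 3-4 | T2 4-5 | T1 5-6 | T3 6-7 | T2 7-8 | T4 8-9 | T1 9-10 | T5 10-11 | T2 11-12 | T4 12-13 | T1 13-14 | T5 14-15 | T2 15-16 | T4 16-17 | T1 17-18 | T6 18-19 | T5 19-20 | T4 20-21 | T1 21-22 | T6 22-23 | T5 23-24 | T4 24-25 | T1 25-26 | T6 26-27 | T5 27-28 | T4 28-29 | T1 29-30 | T6 30-31 | T5 31-32 | T4 32-33 | T1 33-34 | T6 34-35 | T5 35-36 | T6 36-37 | T5 37-38 | T6 38-39 | T5 39-40 | T6 40-41 |
Completion: T1=34  T2=16  T3=7  T4=33  T5=40  T6=41
Response(T4) = first start − arrival = 8 − 6 = 2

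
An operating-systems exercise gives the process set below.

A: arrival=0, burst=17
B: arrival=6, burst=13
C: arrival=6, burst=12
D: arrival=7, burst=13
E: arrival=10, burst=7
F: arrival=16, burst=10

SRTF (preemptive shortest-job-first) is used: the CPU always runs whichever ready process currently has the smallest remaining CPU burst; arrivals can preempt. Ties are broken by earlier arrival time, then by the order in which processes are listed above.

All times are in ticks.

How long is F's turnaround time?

18

Timeline: | A 0-17 | E 17-24 | F 24-34 | C 34-46 | B 46-59 | D 59-72 |
Completion: A=17  B=59  C=46  D=72  E=24  F=34
Turnaround (C−A): A=17  B=53  C=40  D=65  E=14  F=18
Turnaround(F) = completion − arrival = 34 − 16 = 18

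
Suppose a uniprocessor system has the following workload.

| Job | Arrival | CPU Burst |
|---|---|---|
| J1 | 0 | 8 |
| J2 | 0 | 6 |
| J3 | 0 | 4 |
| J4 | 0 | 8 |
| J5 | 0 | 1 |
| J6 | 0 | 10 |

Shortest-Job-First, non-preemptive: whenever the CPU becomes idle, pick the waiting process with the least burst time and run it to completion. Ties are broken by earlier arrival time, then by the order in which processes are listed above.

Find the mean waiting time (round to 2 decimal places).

Gantt: | J5 0-1 | J3 1-5 | J2 5-11 | J1 11-19 | J4 19-27 | J6 27-37 |
Completion: J1=19  J2=11  J3=5  J4=27  J5=1  J6=37
Turnaround (C−A): J1=19  J2=11  J3=5  J4=27  J5=1  J6=37
Waiting times: J1=11, J2=5, J3=1, J4=19, J5=0, J6=27
Average waiting = (11+5+1+19+0+27) / 6 = 63/6 = 10.50

10.50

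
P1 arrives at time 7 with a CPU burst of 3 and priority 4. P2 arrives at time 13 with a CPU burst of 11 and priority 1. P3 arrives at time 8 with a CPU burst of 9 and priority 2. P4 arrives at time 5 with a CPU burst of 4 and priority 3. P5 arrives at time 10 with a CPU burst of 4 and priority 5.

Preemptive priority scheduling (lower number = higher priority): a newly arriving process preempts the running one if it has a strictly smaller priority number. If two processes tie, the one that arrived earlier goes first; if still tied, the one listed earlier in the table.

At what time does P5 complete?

Schedule: | idle 0-5 | P4 5-8 | P3 8-13 | P2 13-24 | P3 24-28 | P4 28-29 | P1 29-32 | P5 32-36 |
Completion: P1=32  P2=24  P3=28  P4=29  P5=36
Turnaround (C−A): P1=25  P2=11  P3=20  P4=24  P5=26

36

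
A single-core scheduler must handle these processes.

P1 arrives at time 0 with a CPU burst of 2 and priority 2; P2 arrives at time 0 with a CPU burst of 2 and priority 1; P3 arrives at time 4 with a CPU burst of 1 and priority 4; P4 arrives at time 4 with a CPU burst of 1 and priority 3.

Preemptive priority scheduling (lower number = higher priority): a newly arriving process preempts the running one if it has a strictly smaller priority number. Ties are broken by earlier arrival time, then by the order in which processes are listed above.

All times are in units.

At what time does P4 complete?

5

Timeline: | P2 0-2 | P1 2-4 | P4 4-5 | P3 5-6 |
Completion: P1=4  P2=2  P3=6  P4=5
Turnaround (C−A): P1=4  P2=2  P3=2  P4=1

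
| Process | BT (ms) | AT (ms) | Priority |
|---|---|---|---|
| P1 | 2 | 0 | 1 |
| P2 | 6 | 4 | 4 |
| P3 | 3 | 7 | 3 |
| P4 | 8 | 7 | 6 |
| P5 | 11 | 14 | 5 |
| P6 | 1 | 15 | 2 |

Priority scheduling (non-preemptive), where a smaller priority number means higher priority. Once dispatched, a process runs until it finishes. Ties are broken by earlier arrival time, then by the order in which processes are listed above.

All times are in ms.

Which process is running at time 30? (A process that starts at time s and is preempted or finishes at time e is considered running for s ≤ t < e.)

P5

Timeline: | P1 0-2 | idle 2-4 | P2 4-10 | P3 10-13 | P4 13-21 | P6 21-22 | P5 22-33 |
Completion: P1=2  P2=10  P3=13  P4=21  P5=33  P6=22
Turnaround (C−A): P1=2  P2=6  P3=6  P4=14  P5=19  P6=7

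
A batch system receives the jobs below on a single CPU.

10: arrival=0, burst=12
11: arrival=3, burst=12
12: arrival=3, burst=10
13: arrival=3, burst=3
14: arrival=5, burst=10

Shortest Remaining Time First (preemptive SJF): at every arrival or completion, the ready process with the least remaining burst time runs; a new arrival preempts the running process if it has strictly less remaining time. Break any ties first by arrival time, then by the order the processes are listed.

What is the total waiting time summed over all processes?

Timeline: | 10 0-3 | 13 3-6 | 10 6-15 | 12 15-25 | 14 25-35 | 11 35-47 |
Completion: 10=15  11=47  12=25  13=6  14=35
Turnaround (C−A): 10=15  11=44  12=22  13=3  14=30
Waiting = turnaround − burst: 10=3, 11=32, 12=12, 13=0, 14=20
Total waiting = 3 + 32 + 12 + 0 + 20 = 67

67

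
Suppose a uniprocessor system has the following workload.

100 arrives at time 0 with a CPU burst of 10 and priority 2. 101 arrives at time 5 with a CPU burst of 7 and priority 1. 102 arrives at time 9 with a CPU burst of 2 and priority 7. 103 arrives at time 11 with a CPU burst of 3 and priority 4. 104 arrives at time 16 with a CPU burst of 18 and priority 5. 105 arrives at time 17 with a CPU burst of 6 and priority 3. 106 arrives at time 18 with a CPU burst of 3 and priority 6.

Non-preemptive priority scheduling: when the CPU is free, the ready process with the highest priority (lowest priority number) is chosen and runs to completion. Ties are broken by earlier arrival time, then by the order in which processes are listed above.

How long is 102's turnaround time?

Gantt: | 100 0-10 | 101 10-17 | 105 17-23 | 103 23-26 | 104 26-44 | 106 44-47 | 102 47-49 |
Completion: 100=10  101=17  102=49  103=26  104=44  105=23  106=47
Turnaround(102) = completion − arrival = 49 − 9 = 40

40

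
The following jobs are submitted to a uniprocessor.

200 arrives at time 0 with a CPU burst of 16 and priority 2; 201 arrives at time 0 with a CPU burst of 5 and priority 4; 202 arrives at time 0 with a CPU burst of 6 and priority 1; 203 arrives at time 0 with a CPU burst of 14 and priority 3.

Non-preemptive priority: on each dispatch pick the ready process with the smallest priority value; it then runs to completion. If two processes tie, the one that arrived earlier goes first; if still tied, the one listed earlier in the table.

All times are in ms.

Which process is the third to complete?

203

Schedule: | 202 0-6 | 200 6-22 | 203 22-36 | 201 36-41 |
Completion: 200=22  201=41  202=6  203=36
Turnaround (C−A): 200=22  201=41  202=6  203=36
Finish order: 202 → 200 → 203 → 201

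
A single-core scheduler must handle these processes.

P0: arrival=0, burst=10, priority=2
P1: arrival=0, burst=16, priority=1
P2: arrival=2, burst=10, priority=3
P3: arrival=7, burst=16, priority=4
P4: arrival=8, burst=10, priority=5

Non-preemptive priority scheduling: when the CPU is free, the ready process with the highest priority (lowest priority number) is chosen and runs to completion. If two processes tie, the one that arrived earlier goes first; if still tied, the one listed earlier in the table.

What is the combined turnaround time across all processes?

175

Schedule: | P1 0-16 | P0 16-26 | P2 26-36 | P3 36-52 | P4 52-62 |
Completion: P0=26  P1=16  P2=36  P3=52  P4=62
Turnaround (C−A): P0=26  P1=16  P2=34  P3=45  P4=54
Turnaround = completion − arrival: P0=26, P1=16, P2=34, P3=45, P4=54
Total turnaround = 26 + 16 + 34 + 45 + 54 = 175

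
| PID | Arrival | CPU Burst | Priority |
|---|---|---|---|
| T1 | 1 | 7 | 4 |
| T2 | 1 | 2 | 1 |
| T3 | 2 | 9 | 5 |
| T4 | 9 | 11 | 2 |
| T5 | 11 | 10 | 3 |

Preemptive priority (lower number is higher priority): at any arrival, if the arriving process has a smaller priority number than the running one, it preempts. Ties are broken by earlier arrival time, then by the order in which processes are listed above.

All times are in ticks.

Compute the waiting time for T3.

29

Gantt: | idle 0-1 | T2 1-3 | T1 3-9 | T4 9-20 | T5 20-30 | T1 30-31 | T3 31-40 |
Completion: T1=31  T2=3  T3=40  T4=20  T5=30
Turnaround (C−A): T1=30  T2=2  T3=38  T4=11  T5=19
Waiting(T3) = turnaround − burst = 38 − 9 = 29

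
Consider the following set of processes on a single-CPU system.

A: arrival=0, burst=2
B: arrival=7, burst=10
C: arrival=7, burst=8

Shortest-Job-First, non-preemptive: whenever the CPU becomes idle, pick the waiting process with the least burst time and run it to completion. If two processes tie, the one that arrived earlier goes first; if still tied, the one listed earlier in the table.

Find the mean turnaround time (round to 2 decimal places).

Gantt: | A 0-2 | idle 2-7 | C 7-15 | B 15-25 |
Completion: A=2  B=25  C=15
Turnaround (C−A): A=2  B=18  C=8
Turnaround times: A=2, B=18, C=8
Average turnaround = (2+18+8) / 3 = 28/3 = 9.33

9.33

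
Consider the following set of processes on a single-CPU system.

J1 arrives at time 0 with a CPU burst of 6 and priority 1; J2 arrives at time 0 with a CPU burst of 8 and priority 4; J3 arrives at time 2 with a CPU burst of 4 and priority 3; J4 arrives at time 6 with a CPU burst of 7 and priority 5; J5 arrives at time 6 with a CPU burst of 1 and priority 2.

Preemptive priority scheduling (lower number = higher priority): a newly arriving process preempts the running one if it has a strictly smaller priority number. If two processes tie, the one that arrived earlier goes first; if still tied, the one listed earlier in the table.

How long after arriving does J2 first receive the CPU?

Schedule: | J1 0-6 | J5 6-7 | J3 7-11 | J2 11-19 | J4 19-26 |
Completion: J1=6  J2=19  J3=11  J4=26  J5=7
Turnaround (C−A): J1=6  J2=19  J3=9  J4=20  J5=1
Response(J2) = first start − arrival = 11 − 0 = 11

11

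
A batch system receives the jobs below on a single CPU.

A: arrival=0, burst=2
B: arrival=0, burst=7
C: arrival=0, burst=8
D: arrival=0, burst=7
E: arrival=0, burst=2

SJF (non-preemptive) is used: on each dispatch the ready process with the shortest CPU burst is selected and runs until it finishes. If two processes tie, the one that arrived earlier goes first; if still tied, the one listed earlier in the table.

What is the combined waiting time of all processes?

35

Gantt: | A 0-2 | E 2-4 | B 4-11 | D 11-18 | C 18-26 |
Completion: A=2  B=11  C=26  D=18  E=4
Turnaround (C−A): A=2  B=11  C=26  D=18  E=4
Waiting = turnaround − burst: A=0, B=4, C=18, D=11, E=2
Total waiting = 0 + 4 + 18 + 11 + 2 = 35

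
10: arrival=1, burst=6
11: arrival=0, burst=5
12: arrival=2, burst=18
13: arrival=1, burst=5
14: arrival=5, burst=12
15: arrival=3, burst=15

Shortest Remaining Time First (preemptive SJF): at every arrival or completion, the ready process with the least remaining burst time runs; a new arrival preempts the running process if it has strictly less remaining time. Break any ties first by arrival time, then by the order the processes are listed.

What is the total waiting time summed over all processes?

90

Gantt: | 11 0-5 | 13 5-10 | 10 10-16 | 14 16-28 | 15 28-43 | 12 43-61 |
Completion: 10=16  11=5  12=61  13=10  14=28  15=43
Turnaround (C−A): 10=15  11=5  12=59  13=9  14=23  15=40
Waiting = turnaround − burst: 10=9, 11=0, 12=41, 13=4, 14=11, 15=25
Total waiting = 9 + 0 + 41 + 4 + 11 + 25 = 90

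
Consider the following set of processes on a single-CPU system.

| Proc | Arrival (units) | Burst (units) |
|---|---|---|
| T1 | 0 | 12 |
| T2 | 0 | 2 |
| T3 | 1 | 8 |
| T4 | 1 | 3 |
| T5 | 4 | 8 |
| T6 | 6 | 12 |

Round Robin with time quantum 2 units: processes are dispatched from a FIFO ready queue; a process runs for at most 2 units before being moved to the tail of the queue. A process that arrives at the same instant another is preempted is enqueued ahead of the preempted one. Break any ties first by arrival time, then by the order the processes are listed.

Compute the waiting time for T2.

Schedule: | T1 0-2 | T2 2-4 | T3 4-6 | T4 6-8 | T1 8-10 | T5 10-12 | T6 12-14 | T3 14-16 | T4 16-17 | T1 17-19 | T5 19-21 | T6 21-23 | T3 23-25 | T1 25-27 | T5 27-29 | T6 29-31 | T3 31-33 | T1 33-35 | T5 35-37 | T6 37-39 | T1 39-41 | T6 41-45 |
Completion: T1=41  T2=4  T3=33  T4=17  T5=37  T6=45
Turnaround (C−A): T1=41  T2=4  T3=32  T4=16  T5=33  T6=39
Waiting(T2) = turnaround − burst = 4 − 2 = 2

2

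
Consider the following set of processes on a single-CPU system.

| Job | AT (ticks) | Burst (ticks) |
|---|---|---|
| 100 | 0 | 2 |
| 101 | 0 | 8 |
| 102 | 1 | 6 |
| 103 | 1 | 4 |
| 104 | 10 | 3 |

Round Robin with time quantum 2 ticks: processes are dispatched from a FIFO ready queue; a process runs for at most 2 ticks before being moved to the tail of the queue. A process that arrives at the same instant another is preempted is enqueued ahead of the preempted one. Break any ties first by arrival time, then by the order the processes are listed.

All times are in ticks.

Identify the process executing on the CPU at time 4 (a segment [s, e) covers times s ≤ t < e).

Timeline: | 100 0-2 | 101 2-4 | 102 4-6 | 103 6-8 | 101 8-10 | 102 10-12 | 103 12-14 | 104 14-16 | 101 16-18 | 102 18-20 | 104 20-21 | 101 21-23 |
Completion: 100=2  101=23  102=20  103=14  104=21

102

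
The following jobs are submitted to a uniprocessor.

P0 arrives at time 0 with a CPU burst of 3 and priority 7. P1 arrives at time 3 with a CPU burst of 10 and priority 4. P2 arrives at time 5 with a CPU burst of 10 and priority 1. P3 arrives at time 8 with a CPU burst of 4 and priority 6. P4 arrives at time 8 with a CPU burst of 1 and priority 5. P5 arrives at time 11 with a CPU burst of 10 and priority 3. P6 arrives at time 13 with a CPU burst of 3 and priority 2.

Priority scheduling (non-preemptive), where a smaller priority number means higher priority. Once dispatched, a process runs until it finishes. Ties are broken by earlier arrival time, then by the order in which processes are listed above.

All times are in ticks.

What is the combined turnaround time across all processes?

131

Gantt: | P0 0-3 | P1 3-13 | P2 13-23 | P6 23-26 | P5 26-36 | P4 36-37 | P3 37-41 |
Completion: P0=3  P1=13  P2=23  P3=41  P4=37  P5=36  P6=26
Turnaround = completion − arrival: P0=3, P1=10, P2=18, P3=33, P4=29, P5=25, P6=13
Total turnaround = 3 + 10 + 18 + 33 + 29 + 25 + 13 = 131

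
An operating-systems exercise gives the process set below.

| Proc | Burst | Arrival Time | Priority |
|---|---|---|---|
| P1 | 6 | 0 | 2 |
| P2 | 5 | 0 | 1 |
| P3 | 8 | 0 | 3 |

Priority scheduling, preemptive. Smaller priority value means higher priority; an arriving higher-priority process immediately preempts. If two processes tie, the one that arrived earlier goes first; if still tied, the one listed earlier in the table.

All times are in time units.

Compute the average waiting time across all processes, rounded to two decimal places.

Timeline: | P2 0-5 | P1 5-11 | P3 11-19 |
Completion: P1=11  P2=5  P3=19
Waiting times: P1=5, P2=0, P3=11
Average waiting = (5+0+11) / 3 = 16/3 = 5.33

5.33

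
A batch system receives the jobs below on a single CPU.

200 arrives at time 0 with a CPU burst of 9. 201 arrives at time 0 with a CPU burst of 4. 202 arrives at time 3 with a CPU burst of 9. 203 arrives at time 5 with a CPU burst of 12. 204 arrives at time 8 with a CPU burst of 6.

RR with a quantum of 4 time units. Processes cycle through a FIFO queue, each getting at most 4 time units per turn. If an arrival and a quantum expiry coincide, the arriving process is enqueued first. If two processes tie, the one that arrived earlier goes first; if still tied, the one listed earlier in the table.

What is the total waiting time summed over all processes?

Timeline: | 200 0-4 | 201 4-8 | 202 8-12 | 200 12-16 | 203 16-20 | 204 20-24 | 202 24-28 | 200 28-29 | 203 29-33 | 204 33-35 | 202 35-36 | 203 36-40 |
Completion: 200=29  201=8  202=36  203=40  204=35
Turnaround (C−A): 200=29  201=8  202=33  203=35  204=27
Waiting = turnaround − burst: 200=20, 201=4, 202=24, 203=23, 204=21
Total waiting = 20 + 4 + 24 + 23 + 21 = 92

92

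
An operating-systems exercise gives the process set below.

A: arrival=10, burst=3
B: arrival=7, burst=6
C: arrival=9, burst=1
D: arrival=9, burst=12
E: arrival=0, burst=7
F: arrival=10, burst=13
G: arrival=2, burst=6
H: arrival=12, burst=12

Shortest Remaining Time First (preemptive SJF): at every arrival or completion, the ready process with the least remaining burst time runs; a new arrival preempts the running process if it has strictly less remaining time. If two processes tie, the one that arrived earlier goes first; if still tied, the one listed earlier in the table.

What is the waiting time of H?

Schedule: | E 0-7 | G 7-9 | C 9-10 | A 10-13 | G 13-17 | B 17-23 | D 23-35 | H 35-47 | F 47-60 |
Completion: A=13  B=23  C=10  D=35  E=7  F=60  G=17  H=47
Waiting(H) = turnaround − burst = 35 − 12 = 23

23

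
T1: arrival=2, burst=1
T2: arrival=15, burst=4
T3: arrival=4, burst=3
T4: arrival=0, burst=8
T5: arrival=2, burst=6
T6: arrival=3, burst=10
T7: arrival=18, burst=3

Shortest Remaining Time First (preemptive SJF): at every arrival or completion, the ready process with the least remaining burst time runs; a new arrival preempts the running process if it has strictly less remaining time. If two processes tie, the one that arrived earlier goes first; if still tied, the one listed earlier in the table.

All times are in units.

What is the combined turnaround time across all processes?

77

Gantt: | T4 0-2 | T1 2-3 | T4 3-4 | T3 4-7 | T4 7-12 | T5 12-18 | T7 18-21 | T2 21-25 | T6 25-35 |
Completion: T1=3  T2=25  T3=7  T4=12  T5=18  T6=35  T7=21
Turnaround (C−A): T1=1  T2=10  T3=3  T4=12  T5=16  T6=32  T7=3
Turnaround = completion − arrival: T1=1, T2=10, T3=3, T4=12, T5=16, T6=32, T7=3
Total turnaround = 1 + 10 + 3 + 12 + 16 + 32 + 3 = 77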